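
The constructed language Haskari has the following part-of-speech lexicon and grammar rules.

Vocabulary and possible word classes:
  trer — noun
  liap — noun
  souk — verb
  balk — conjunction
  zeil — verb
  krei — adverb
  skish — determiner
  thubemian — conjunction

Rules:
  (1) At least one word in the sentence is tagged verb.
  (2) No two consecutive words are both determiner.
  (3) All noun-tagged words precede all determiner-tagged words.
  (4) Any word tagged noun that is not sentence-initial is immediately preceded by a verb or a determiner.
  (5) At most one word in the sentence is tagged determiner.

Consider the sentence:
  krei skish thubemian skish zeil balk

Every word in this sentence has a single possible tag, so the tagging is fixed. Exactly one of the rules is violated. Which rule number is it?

Fixed tagging: adverb determiner conjunction determiner verb conjunction.
Applying the rules: R1 ok, R2 ok, R3 ok, R4 ok, R5 fails.
Only rule 5 fails.

5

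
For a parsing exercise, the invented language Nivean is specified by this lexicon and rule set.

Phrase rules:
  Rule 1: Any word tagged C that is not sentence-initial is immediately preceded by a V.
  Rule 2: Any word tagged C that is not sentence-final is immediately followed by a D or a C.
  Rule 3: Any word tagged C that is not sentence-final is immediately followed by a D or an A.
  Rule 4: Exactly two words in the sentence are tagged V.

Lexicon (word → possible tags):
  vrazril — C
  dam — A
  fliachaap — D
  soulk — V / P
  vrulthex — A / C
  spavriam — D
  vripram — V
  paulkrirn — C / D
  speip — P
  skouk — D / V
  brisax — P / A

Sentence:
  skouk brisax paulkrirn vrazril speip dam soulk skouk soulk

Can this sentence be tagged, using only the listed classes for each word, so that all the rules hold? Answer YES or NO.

Candidates per position — 1:skouk {D,V}; 2:brisax {P,A}; 3:paulkrirn {C,D}; 4:vrazril {C}; 5:speip {P}; 6:dam {A}; 7:soulk {V,P}; 8:skouk {D,V}; 9:soulk {V,P}.
Rule 1 cannot be satisfied by any choice of tags from the lexicon.
So there is no consistent tagging.

NO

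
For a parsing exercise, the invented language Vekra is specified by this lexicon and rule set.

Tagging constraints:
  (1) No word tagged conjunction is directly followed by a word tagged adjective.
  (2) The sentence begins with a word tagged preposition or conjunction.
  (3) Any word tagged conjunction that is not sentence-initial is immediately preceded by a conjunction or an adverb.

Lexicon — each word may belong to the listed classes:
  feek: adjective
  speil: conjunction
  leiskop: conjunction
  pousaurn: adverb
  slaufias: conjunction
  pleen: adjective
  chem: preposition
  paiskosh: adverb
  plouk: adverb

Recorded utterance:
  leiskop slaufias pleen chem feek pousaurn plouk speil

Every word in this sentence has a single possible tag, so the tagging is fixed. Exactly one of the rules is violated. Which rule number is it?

1

Fixed tagging: conjunction conjunction adjective preposition adjective adverb adverb conjunction.
Checking each rule: R1 violated, R2 holds, R3 holds.
Only rule 1 fails.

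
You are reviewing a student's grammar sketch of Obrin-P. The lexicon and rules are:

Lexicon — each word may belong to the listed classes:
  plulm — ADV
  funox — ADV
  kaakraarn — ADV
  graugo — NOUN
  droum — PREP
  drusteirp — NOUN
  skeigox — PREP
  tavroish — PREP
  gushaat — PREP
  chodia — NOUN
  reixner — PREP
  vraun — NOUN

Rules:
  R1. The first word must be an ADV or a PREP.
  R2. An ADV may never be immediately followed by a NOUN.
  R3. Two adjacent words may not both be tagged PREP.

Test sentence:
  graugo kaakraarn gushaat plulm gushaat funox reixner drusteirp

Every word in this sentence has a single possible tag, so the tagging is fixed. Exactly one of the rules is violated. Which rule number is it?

1

Fixed tagging: NOUN ADV PREP ADV PREP ADV PREP NOUN.
Applying the rules: R1 ✗, R2 ✓, R3 ✓.
Only rule 1 fails.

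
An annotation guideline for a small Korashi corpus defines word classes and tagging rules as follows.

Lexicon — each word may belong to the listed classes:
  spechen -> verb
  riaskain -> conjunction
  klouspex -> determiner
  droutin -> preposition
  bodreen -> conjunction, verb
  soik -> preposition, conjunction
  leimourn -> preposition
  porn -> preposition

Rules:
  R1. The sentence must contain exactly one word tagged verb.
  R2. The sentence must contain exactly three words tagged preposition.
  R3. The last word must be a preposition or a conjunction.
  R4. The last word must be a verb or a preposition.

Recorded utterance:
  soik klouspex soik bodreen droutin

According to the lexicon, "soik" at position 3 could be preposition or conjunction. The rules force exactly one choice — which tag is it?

Candidates per position — 1:soik {preposition,conjunction}; 2:klouspex {determiner}; 3:soik {preposition,conjunction}; 4:bodreen {conjunction,verb}; 5:droutin {preposition}.
Position 1: tagging it conjunction would leave rule 2 unsatisfiable, so it must be preposition.
Position 3: tagging it conjunction would leave rule 2 unsatisfiable, so it must be preposition.
Position 4: tagging it conjunction would leave rule 1 unsatisfiable, so it must be verb.
The unique satisfying tagging is: preposition determiner preposition verb preposition.
Rule-by-rule: rule 1 ✓; rule 2 ✓; rule 3 ✓; rule 4 ✓.

preposition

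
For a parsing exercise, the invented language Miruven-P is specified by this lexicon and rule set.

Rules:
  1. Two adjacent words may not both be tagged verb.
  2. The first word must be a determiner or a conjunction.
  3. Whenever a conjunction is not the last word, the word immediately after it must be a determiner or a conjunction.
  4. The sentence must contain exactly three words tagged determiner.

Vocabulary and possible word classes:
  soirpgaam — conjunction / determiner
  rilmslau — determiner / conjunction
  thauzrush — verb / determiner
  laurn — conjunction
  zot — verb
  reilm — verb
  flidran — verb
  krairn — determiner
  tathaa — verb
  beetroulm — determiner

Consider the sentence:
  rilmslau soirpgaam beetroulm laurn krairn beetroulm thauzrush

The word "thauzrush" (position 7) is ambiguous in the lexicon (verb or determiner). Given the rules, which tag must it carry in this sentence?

verb

Candidates per position — 1:rilmslau {determiner,conjunction}; 2:soirpgaam {conjunction,determiner}; 3:beetroulm {determiner}; 4:laurn {conjunction}; 5:krairn {determiner}; 6:beetroulm {determiner}; 7:thauzrush {verb,determiner}.
At position 1, choosing determiner makes rule 4 impossible to satisfy; hence conjunction.
At position 2, choosing determiner makes rule 4 impossible to satisfy; hence conjunction.
At position 7, choosing determiner makes rule 4 impossible to satisfy; hence verb.
So the tagging must be: conjunction conjunction determiner conjunction determiner determiner verb.
Rule-by-rule: rule 1 satisfied; rule 2 satisfied; rule 3 satisfied; rule 4 satisfied.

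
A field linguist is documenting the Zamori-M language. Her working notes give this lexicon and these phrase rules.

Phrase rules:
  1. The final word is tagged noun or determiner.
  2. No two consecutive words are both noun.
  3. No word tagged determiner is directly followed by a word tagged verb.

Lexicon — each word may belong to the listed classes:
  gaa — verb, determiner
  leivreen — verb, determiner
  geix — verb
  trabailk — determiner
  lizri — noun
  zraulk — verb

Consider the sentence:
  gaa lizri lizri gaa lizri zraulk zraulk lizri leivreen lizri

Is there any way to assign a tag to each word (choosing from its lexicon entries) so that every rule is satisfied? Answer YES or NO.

Candidates per position — 1:gaa {verb,determiner}; 2:lizri {noun}; 3:lizri {noun}; 4:gaa {verb,determiner}; 5:lizri {noun}; 6:zraulk {verb}; 7:zraulk {verb}; 8:lizri {noun}; 9:leivreen {verb,determiner}; 10:lizri {noun}.
Rule 2 cannot be satisfied by any choice of tags from the lexicon.
So there is no consistent tagging.

NO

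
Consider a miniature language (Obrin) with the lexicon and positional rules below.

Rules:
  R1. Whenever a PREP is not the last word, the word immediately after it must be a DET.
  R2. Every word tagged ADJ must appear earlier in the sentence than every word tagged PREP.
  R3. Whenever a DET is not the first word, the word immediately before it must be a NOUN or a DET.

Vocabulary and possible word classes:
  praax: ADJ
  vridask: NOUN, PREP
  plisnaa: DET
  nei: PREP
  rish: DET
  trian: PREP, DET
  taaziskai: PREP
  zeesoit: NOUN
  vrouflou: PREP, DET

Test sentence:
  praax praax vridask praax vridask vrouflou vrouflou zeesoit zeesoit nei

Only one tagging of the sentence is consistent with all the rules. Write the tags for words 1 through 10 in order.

ADJ ADJ NOUN ADJ NOUN DET DET NOUN NOUN PREP

Candidates per position — 1:praax {ADJ}; 2:praax {ADJ}; 3:vridask {NOUN,PREP}; 4:praax {ADJ}; 5:vridask {NOUN,PREP}; 6:vrouflou {PREP,DET}; 7:vrouflou {PREP,DET}; 8:zeesoit {NOUN}; 9:zeesoit {NOUN}; 10:nei {PREP}.
Word 3 cannot be PREP — rule 1 would then fail for every completion. It is NOUN.
Word 7 cannot be PREP — rule 1 would then fail for every completion. It is DET.
Word 5 cannot be PREP — rule 3 would then fail for every completion. It is NOUN.
Word 6 cannot be PREP — rule 3 would then fail for every completion. It is DET.
That leaves exactly one tagging: ADJ ADJ NOUN ADJ NOUN DET DET NOUN NOUN PREP.
Check: rule 1 satisfied; rule 2 satisfied; rule 3 satisfied.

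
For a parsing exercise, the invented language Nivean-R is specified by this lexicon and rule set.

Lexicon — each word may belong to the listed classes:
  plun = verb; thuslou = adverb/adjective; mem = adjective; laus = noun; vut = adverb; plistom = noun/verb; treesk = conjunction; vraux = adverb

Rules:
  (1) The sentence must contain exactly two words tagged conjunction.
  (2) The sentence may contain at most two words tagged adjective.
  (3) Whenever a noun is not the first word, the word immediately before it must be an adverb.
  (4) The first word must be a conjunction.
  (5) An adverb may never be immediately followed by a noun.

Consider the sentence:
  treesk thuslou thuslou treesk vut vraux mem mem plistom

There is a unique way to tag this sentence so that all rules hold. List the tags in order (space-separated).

Candidates per position — 1:treesk {conjunction}; 2:thuslou {adverb,adjective}; 3:thuslou {adverb,adjective}; 4:treesk {conjunction}; 5:vut {adverb}; 6:vraux {adverb}; 7:mem {adjective}; 8:mem {adjective}; 9:plistom {noun,verb}.
Position 2: adjective is ruled out by rule 2; that leaves adverb.
Position 3: adjective is ruled out by rule 2; that leaves adverb.
Position 9: noun is ruled out by rule 3; that leaves verb.
The unique satisfying tagging is: conjunction adverb adverb conjunction adverb adverb adjective adjective verb.
Checking: rule 1 satisfied; rule 2 satisfied; rule 3 satisfied; rule 4 satisfied; rule 5 satisfied.

conjunction adverb adverb conjunction adverb adverb adjective adjective verb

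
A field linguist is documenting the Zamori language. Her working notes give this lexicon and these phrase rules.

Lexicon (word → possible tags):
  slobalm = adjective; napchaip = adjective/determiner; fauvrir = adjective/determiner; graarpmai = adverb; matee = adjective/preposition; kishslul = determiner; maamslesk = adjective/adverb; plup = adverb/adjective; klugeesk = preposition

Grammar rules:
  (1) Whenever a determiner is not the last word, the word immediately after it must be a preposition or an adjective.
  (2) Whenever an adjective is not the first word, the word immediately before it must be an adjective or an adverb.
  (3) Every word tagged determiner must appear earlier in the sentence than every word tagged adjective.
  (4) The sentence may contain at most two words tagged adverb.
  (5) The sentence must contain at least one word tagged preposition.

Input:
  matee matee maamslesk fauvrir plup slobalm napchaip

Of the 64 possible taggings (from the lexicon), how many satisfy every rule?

Candidates per position — 1:matee {adjective,preposition}; 2:matee {adjective,preposition}; 3:maamslesk {adjective,adverb}; 4:fauvrir {adjective,determiner}; 5:plup {adverb,adjective}; 6:slobalm {adjective}; 7:napchaip {adjective,determiner}.
There are 64 candidate sequences in total.
The sequences that satisfy every rule: adjective preposition adverb adjective adverb adjective adjective; adjective preposition adverb adjective adjective adjective adjective; preposition preposition adverb adjective adverb adjective adjective; preposition preposition adverb adjective adjective adjective adjective.
Count = 4.

4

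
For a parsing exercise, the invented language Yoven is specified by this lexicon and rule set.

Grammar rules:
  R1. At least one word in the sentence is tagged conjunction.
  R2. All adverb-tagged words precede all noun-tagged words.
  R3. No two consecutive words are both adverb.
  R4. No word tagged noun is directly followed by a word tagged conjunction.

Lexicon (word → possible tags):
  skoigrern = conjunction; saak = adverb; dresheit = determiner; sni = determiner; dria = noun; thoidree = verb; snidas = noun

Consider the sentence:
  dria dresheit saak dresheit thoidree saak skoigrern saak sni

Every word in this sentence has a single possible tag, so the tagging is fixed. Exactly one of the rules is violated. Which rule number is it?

2

Fixed tagging: noun determiner adverb determiner verb adverb conjunction adverb determiner.
Checking each rule: R1 holds, R2 violated, R3 holds, R4 holds.
Only rule 2 fails.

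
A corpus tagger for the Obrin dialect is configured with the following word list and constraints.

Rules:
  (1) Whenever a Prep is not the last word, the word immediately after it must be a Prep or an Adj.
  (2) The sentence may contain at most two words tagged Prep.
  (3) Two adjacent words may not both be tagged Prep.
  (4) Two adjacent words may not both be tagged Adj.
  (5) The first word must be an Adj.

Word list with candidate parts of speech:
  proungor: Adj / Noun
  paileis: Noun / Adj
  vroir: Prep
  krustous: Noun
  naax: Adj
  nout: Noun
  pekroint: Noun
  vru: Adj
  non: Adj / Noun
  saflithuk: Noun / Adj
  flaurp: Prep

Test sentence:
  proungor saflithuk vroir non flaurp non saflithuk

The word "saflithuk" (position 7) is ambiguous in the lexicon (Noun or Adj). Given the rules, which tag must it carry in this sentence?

Candidates per position — 1:proungor {Adj,Noun}; 2:saflithuk {Noun,Adj}; 3:vroir {Prep}; 4:non {Adj,Noun}; 5:flaurp {Prep}; 6:non {Adj,Noun}; 7:saflithuk {Noun,Adj}.
Word 1 cannot be Noun — rule 5 would then fail for every completion. It is Adj.
Word 2 cannot be Adj — rule 4 would then fail for every completion. It is Noun.
Word 4 cannot be Noun — rule 1 would then fail for every completion. It is Adj.
Word 6 cannot be Noun — rule 1 would then fail for every completion. It is Adj.
Word 7 cannot be Adj — rule 4 would then fail for every completion. It is Noun.
The only consistent sequence is: Adj Noun Prep Adj Prep Adj Noun.
Rule-by-rule: rule 1 satisfied; rule 2 satisfied; rule 3 satisfied; rule 4 satisfied; rule 5 satisfied.

Noun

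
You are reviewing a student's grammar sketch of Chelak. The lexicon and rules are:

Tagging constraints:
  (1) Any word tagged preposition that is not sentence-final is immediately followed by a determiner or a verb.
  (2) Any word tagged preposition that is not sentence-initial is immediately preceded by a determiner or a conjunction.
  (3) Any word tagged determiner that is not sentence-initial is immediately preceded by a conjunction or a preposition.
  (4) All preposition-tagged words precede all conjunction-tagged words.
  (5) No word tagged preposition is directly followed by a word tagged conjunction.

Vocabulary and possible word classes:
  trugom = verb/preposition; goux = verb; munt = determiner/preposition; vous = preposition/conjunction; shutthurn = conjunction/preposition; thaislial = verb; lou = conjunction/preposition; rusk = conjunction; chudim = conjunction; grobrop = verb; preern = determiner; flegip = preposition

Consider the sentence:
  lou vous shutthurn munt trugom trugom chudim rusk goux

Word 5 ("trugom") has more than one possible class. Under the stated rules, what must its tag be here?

verb

Candidates per position — 1:lou {conjunction,preposition}; 2:vous {preposition,conjunction}; 3:shutthurn {conjunction,preposition}; 4:munt {determiner,preposition}; 5:trugom {verb,preposition}; 6:trugom {verb,preposition}; 7:chudim {conjunction}; 8:rusk {conjunction}; 9:goux {verb}.
At position 1, choosing preposition makes rule 1 impossible to satisfy; hence conjunction.
At position 2, choosing preposition makes rule 1 impossible to satisfy; hence conjunction.
At position 3, choosing preposition makes rule 4 impossible to satisfy; hence conjunction.
At position 4, choosing preposition makes rule 4 impossible to satisfy; hence determiner.
At position 5, choosing preposition makes rule 4 impossible to satisfy; hence verb.
At position 6, choosing preposition makes rule 1 impossible to satisfy; hence verb.
That leaves exactly one tagging: conjunction conjunction conjunction determiner verb verb conjunction conjunction verb.
Rule-by-rule: rule 1 holds; rule 2 holds; rule 3 holds; rule 4 holds; rule 5 holds.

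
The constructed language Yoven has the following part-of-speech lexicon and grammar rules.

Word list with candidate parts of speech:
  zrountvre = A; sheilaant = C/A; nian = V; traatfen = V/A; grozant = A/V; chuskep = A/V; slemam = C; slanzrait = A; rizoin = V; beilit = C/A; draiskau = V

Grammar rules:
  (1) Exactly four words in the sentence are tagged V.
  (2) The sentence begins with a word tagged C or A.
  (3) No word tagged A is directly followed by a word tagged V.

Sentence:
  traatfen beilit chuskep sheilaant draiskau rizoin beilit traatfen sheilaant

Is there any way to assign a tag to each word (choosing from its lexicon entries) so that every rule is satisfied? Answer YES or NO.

YES

Candidates per position — 1:traatfen {V,A}; 2:beilit {C,A}; 3:chuskep {A,V}; 4:sheilaant {C,A}; 5:draiskau {V}; 6:rizoin {V}; 7:beilit {C,A}; 8:traatfen {V,A}; 9:sheilaant {C,A}.
One satisfying assignment: A C V C V V C V C.
Verifying each rule — rule 1 satisfied; rule 2 satisfied; rule 3 satisfied.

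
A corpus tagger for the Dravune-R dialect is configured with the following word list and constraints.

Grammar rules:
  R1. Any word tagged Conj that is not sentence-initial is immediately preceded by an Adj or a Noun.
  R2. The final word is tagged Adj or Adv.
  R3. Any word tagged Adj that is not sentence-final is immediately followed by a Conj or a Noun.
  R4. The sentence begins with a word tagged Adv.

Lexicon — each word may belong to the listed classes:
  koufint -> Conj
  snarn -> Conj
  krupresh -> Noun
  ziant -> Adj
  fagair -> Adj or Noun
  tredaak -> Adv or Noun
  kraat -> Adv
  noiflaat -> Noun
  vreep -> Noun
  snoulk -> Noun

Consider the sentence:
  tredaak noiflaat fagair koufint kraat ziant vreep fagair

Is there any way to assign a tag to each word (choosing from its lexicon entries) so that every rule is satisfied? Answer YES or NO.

Candidates per position — 1:tredaak {Adv,Noun}; 2:noiflaat {Noun}; 3:fagair {Adj,Noun}; 4:koufint {Conj}; 5:kraat {Adv}; 6:ziant {Adj}; 7:vreep {Noun}; 8:fagair {Adj,Noun}.
One satisfying assignment: Adv Noun Adj Conj Adv Adj Noun Adj.
Checking: rule 1 satisfied; rule 2 satisfied; rule 3 satisfied; rule 4 satisfied.

YES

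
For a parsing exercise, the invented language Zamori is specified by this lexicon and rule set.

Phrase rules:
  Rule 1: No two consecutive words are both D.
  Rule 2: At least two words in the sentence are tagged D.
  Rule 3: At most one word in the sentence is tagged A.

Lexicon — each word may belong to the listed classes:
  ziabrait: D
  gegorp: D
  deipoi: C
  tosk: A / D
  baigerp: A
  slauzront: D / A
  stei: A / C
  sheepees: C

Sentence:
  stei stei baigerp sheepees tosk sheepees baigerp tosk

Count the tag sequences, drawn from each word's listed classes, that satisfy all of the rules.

Candidates per position — 1:stei {A,C}; 2:stei {A,C}; 3:baigerp {A}; 4:sheepees {C}; 5:tosk {A,D}; 6:sheepees {C}; 7:baigerp {A}; 8:tosk {A,D}.
There are 16 candidate sequences in total.
Rule 3 cannot be satisfied by any choice of tags from the lexicon.
So there is no consistent tagging.
Count = 0.

0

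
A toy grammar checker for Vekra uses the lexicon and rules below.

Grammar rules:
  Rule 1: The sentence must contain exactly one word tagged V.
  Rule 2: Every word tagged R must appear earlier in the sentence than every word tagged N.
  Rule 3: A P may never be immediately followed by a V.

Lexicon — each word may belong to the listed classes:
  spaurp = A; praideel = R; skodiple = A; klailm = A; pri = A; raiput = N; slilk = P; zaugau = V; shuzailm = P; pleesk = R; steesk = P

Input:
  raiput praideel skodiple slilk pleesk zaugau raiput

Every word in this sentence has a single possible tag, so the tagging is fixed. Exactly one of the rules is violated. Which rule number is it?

2

Fixed tagging: N R A P R V N.
Rule check: R1 pass, R2 fail, R3 pass.
Only rule 2 fails.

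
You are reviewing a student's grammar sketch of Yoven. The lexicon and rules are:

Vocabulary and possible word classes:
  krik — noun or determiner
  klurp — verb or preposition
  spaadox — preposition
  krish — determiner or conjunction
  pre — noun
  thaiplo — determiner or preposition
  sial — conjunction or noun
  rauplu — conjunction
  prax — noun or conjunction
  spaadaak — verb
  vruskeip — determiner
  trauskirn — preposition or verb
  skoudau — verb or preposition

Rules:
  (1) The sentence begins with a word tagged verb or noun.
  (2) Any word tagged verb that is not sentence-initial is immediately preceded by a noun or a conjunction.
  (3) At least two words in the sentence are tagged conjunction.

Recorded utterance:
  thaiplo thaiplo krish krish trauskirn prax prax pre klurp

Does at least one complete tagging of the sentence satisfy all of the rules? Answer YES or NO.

NO

Candidates per position — 1:thaiplo {determiner,preposition}; 2:thaiplo {determiner,preposition}; 3:krish {determiner,conjunction}; 4:krish {determiner,conjunction}; 5:trauskirn {preposition,verb}; 6:prax {noun,conjunction}; 7:prax {noun,conjunction}; 8:pre {noun}; 9:klurp {verb,preposition}.
Rule 1 cannot be satisfied by any choice of tags from the lexicon.
So there is no consistent tagging.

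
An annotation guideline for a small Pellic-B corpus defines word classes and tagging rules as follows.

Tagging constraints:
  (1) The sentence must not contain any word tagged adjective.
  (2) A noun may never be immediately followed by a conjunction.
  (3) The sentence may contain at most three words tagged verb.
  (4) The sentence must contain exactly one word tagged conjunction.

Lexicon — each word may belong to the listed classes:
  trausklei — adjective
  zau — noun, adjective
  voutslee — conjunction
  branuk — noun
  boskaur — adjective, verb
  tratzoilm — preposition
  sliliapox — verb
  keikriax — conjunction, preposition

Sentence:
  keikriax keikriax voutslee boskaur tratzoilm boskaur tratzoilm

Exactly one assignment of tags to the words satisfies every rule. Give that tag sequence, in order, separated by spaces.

Candidates per position — 1:keikriax {conjunction,preposition}; 2:keikriax {conjunction,preposition}; 3:voutslee {conjunction}; 4:boskaur {adjective,verb}; 5:tratzoilm {preposition}; 6:boskaur {adjective,verb}; 7:tratzoilm {preposition}.
Position 1: tagging it conjunction would leave rule 4 unsatisfiable, so it must be preposition.
Position 2: tagging it conjunction would leave rule 4 unsatisfiable, so it must be preposition.
Position 4: tagging it adjective would leave rule 1 unsatisfiable, so it must be verb.
Position 6: tagging it adjective would leave rule 1 unsatisfiable, so it must be verb.
That leaves exactly one tagging: preposition preposition conjunction verb preposition verb preposition.
Verifying each rule — rule 1 holds; rule 2 holds; rule 3 holds; rule 4 holds.

preposition preposition conjunction verb preposition verb preposition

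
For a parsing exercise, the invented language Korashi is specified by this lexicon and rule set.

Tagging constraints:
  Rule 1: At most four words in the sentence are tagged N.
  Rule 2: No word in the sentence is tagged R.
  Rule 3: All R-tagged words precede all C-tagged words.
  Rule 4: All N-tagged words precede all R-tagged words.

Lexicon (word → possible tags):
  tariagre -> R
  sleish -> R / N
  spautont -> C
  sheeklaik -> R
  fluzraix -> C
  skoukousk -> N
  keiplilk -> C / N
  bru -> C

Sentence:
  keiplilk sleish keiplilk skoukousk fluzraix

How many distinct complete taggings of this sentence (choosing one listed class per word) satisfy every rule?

Candidates per position — 1:keiplilk {C,N}; 2:sleish {R,N}; 3:keiplilk {C,N}; 4:skoukousk {N}; 5:fluzraix {C}.
There are 8 candidate sequences in total.
The sequences that satisfy every rule: C N C N C; C N N N C; N N C N C; N N N N C.
Count = 4.

4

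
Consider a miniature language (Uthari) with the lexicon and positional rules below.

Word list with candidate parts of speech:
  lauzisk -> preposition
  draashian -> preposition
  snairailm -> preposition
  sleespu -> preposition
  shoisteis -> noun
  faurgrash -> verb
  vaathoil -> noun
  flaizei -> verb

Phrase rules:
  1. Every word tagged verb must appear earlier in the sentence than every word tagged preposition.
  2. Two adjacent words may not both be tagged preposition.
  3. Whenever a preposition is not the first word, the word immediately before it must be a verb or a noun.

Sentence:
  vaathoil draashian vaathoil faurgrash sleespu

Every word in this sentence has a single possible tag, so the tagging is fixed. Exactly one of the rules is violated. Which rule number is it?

Fixed tagging: noun preposition noun verb preposition.
Rule check: R1 violated, R2 holds, R3 holds.
Only rule 1 fails.

1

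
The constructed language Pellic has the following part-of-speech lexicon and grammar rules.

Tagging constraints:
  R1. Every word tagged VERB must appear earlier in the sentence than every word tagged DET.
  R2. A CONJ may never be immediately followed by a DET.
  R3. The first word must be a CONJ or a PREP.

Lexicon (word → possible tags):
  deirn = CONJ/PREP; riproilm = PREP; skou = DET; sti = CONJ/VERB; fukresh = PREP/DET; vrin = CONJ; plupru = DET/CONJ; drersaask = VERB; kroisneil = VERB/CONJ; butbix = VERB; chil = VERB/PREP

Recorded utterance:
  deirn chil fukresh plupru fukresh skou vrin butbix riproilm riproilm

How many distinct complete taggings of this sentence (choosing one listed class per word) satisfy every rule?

0

Candidates per position — 1:deirn {CONJ,PREP}; 2:chil {VERB,PREP}; 3:fukresh {PREP,DET}; 4:plupru {DET,CONJ}; 5:fukresh {PREP,DET}; 6:skou {DET}; 7:vrin {CONJ}; 8:butbix {VERB}; 9:riproilm {PREP}; 10:riproilm {PREP}.
There are 32 candidate sequences in total.
Rule 1 cannot be satisfied by any choice of tags from the lexicon.
So there is no consistent tagging.
Count = 0.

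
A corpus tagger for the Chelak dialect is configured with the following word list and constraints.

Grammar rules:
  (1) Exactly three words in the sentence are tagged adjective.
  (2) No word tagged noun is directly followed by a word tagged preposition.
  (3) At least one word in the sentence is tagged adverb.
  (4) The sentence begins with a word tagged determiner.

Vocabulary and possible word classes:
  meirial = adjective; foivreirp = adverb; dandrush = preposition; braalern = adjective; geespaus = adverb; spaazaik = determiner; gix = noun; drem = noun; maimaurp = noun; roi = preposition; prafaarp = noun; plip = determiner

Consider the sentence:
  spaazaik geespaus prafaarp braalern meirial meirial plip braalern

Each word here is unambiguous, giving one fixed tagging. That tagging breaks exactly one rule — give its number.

1

Fixed tagging: determiner adverb noun adjective adjective adjective determiner adjective.
Checking each rule: R1 fail, R2 pass, R3 pass, R4 pass.
Only rule 1 fails.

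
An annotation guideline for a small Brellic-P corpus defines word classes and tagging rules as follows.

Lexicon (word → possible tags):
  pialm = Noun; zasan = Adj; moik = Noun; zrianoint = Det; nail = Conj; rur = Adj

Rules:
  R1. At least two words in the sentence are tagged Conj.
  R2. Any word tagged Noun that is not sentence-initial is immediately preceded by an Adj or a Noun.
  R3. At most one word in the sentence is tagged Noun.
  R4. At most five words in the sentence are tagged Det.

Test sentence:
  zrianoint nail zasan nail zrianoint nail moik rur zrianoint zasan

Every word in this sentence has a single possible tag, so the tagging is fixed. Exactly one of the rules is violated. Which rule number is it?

Fixed tagging: Det Conj Adj Conj Det Conj Noun Adj Det Adj.
Rule check: R1 holds, R2 violated, R3 holds, R4 holds.
Only rule 2 fails.

2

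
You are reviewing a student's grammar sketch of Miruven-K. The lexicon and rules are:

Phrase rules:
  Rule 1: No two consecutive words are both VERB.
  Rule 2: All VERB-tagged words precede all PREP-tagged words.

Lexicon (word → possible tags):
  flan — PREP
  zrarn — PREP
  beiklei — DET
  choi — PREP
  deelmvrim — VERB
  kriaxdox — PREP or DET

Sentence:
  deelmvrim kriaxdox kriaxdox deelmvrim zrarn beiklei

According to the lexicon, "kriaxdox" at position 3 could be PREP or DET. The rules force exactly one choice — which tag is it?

Candidates per position — 1:deelmvrim {VERB}; 2:kriaxdox {PREP,DET}; 3:kriaxdox {PREP,DET}; 4:deelmvrim {VERB}; 5:zrarn {PREP}; 6:beiklei {DET}.
If word 2 were PREP, no tagging could satisfy rule 2; so word 2 is DET.
If word 3 were PREP, no tagging could satisfy rule 2; so word 3 is DET.
That leaves exactly one tagging: VERB DET DET VERB PREP DET.
Checking: rule 1 ✓; rule 2 ✓.

DET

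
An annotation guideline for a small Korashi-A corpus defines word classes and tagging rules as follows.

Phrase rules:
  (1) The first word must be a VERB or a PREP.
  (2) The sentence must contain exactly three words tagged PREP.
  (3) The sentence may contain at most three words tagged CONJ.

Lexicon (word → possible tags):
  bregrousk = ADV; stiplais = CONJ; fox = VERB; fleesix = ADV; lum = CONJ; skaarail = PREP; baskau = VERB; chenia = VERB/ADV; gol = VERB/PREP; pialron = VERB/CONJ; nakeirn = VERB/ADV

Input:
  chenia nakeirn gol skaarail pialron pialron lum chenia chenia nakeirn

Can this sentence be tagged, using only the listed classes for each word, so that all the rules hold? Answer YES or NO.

Candidates per position — 1:chenia {VERB,ADV}; 2:nakeirn {VERB,ADV}; 3:gol {VERB,PREP}; 4:skaarail {PREP}; 5:pialron {VERB,CONJ}; 6:pialron {VERB,CONJ}; 7:lum {CONJ}; 8:chenia {VERB,ADV}; 9:chenia {VERB,ADV}; 10:nakeirn {VERB,ADV}.
Rule 2 cannot be satisfied by any choice of tags from the lexicon.
So there is no consistent tagging.

NO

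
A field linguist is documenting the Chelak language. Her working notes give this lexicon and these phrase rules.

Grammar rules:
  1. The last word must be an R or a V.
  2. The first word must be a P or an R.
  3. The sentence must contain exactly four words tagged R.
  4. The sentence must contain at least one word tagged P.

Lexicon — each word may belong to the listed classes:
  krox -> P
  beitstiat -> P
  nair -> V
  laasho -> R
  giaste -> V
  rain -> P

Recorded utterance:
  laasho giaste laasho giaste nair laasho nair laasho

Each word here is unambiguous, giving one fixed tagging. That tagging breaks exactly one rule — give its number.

4

Fixed tagging: R V R V V R V R.
Applying the rules: R1 ok, R2 ok, R3 ok, R4 fails.
Only rule 4 fails.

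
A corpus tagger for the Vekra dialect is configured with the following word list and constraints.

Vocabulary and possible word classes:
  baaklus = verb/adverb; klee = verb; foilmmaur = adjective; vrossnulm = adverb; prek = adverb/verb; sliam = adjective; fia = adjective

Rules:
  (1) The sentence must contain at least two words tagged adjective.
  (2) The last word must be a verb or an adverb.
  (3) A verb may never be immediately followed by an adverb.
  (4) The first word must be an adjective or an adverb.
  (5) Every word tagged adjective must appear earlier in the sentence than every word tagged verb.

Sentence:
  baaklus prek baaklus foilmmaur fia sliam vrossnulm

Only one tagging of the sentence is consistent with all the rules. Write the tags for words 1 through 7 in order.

Candidates per position — 1:baaklus {verb,adverb}; 2:prek {adverb,verb}; 3:baaklus {verb,adverb}; 4:foilmmaur {adjective}; 5:fia {adjective}; 6:sliam {adjective}; 7:vrossnulm {adverb}.
At position 1, choosing verb makes rule 4 impossible to satisfy; hence adverb.
At position 2, choosing verb makes rule 5 impossible to satisfy; hence adverb.
At position 3, choosing verb makes rule 5 impossible to satisfy; hence adverb.
The only consistent sequence is: adverb adverb adverb adjective adjective adjective adverb.
Checking: rule 1 satisfied; rule 2 satisfied; rule 3 satisfied; rule 4 satisfied; rule 5 satisfied.

adverb adverb adverb adjective adjective adjective adverb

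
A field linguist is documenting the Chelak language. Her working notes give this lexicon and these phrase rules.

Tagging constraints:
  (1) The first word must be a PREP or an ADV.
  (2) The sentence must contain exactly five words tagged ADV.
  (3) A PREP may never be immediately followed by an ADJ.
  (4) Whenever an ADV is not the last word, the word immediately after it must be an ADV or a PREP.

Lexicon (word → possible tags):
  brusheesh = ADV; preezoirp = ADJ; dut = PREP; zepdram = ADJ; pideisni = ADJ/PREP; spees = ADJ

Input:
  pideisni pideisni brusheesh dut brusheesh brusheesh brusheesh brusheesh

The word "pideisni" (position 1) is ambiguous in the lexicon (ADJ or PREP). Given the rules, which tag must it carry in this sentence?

Candidates per position — 1:pideisni {ADJ,PREP}; 2:pideisni {ADJ,PREP}; 3:brusheesh {ADV}; 4:dut {PREP}; 5:brusheesh {ADV}; 6:brusheesh {ADV}; 7:brusheesh {ADV}; 8:brusheesh {ADV}.
Position 1: tagging it ADJ would leave rule 1 unsatisfiable, so it must be PREP.
Position 2: tagging it ADJ would leave rule 3 unsatisfiable, so it must be PREP.
The unique satisfying tagging is: PREP PREP ADV PREP ADV ADV ADV ADV.
Rule-by-rule: rule 1 ✓; rule 2 ✓; rule 3 ✓; rule 4 ✓.

PREP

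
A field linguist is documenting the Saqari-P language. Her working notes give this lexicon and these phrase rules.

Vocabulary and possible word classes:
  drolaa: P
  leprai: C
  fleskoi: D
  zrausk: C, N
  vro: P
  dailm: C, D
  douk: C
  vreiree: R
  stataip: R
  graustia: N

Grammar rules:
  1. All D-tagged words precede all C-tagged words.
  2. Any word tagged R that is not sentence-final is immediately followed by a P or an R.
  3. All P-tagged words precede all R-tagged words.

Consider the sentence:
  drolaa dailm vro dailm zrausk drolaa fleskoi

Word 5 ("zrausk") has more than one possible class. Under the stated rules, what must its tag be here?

N

Candidates per position — 1:drolaa {P}; 2:dailm {C,D}; 3:vro {P}; 4:dailm {C,D}; 5:zrausk {C,N}; 6:drolaa {P}; 7:fleskoi {D}.
Position 2: C is ruled out by rule 1; that leaves D.
Position 4: C is ruled out by rule 1; that leaves D.
Position 5: C is ruled out by rule 1; that leaves N.
The only consistent sequence is: P D P D N P D.
Rule-by-rule: rule 1 ok; rule 2 ok; rule 3 ok.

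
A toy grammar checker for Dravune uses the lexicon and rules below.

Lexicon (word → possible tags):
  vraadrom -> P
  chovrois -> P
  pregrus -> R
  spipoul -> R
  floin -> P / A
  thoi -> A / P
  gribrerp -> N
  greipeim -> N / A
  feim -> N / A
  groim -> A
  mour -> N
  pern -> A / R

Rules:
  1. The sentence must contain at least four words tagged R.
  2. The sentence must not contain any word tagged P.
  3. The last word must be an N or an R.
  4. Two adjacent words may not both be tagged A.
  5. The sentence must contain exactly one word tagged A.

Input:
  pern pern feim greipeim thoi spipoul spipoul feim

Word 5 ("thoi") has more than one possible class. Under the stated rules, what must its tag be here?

A

Candidates per position — 1:pern {A,R}; 2:pern {A,R}; 3:feim {N,A}; 4:greipeim {N,A}; 5:thoi {A,P}; 6:spipoul {R}; 7:spipoul {R}; 8:feim {N,A}.
Position 1: A is ruled out by rule 1; that leaves R.
Position 2: A is ruled out by rule 1; that leaves R.
Position 5: P is ruled out by rule 2; that leaves A.
Position 8: A is ruled out by rule 3; that leaves N.
Position 3: A is ruled out by rule 5; that leaves N.
Position 4: A is ruled out by rule 4; that leaves N.
The unique satisfying tagging is: R R N N A R R N.
Check: rule 1 ok; rule 2 ok; rule 3 ok; rule 4 ok; rule 5 ok.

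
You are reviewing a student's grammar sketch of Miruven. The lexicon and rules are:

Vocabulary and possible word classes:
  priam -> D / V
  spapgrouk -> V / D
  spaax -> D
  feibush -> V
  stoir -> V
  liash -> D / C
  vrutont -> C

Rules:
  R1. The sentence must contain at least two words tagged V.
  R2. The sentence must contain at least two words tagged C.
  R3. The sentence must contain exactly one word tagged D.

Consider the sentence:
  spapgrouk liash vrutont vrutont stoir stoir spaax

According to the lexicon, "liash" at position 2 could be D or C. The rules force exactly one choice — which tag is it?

C

Candidates per position — 1:spapgrouk {V,D}; 2:liash {D,C}; 3:vrutont {C}; 4:vrutont {C}; 5:stoir {V}; 6:stoir {V}; 7:spaax {D}.
If word 1 were D, no tagging could satisfy rule 3; so word 1 is V.
If word 2 were D, no tagging could satisfy rule 3; so word 2 is C.
The unique satisfying tagging is: V C C C V V D.
Check: rule 1 holds; rule 2 holds; rule 3 holds.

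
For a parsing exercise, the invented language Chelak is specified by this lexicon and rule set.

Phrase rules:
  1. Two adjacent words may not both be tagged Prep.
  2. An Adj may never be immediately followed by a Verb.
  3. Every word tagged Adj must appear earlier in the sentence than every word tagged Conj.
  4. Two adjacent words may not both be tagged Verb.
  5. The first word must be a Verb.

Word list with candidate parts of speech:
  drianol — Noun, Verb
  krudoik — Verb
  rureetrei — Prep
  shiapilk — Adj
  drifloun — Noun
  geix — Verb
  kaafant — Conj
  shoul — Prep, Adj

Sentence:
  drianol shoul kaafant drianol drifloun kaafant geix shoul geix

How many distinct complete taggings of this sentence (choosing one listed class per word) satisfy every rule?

Candidates per position — 1:drianol {Noun,Verb}; 2:shoul {Prep,Adj}; 3:kaafant {Conj}; 4:drianol {Noun,Verb}; 5:drifloun {Noun}; 6:kaafant {Conj}; 7:geix {Verb}; 8:shoul {Prep,Adj}; 9:geix {Verb}.
There are 16 candidate sequences in total.
The sequences that satisfy every rule: Verb Prep Conj Noun Noun Conj Verb Prep Verb; Verb Prep Conj Verb Noun Conj Verb Prep Verb; Verb Adj Conj Noun Noun Conj Verb Prep Verb; Verb Adj Conj Verb Noun Conj Verb Prep Verb.
Count = 4.

4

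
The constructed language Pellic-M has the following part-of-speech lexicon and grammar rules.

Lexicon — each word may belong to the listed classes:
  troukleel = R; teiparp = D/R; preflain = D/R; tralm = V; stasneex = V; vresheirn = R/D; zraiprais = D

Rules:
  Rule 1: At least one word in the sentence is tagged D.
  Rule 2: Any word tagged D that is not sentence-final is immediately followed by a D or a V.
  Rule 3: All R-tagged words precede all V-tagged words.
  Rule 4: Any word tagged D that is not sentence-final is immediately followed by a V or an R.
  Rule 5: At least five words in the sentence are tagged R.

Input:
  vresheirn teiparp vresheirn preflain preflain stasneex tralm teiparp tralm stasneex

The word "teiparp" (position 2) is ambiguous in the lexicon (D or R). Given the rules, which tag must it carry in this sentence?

Candidates per position — 1:vresheirn {R,D}; 2:teiparp {D,R}; 3:vresheirn {R,D}; 4:preflain {D,R}; 5:preflain {D,R}; 6:stasneex {V}; 7:tralm {V}; 8:teiparp {D,R}; 9:tralm {V}; 10:stasneex {V}.
Word 8 cannot be R — rule 3 would then fail for every completion. It is D.
Word 1 cannot be D — rule 5 would then fail for every completion. It is R.
Word 2 cannot be D — rule 5 would then fail for every completion. It is R.
Word 3 cannot be D — rule 5 would then fail for every completion. It is R.
Word 4 cannot be D — rule 5 would then fail for every completion. It is R.
Word 5 cannot be D — rule 5 would then fail for every completion. It is R.
That leaves exactly one tagging: R R R R R V V D V V.
Verifying each rule — rule 1 holds; rule 2 holds; rule 3 holds; rule 4 holds; rule 5 holds.

R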